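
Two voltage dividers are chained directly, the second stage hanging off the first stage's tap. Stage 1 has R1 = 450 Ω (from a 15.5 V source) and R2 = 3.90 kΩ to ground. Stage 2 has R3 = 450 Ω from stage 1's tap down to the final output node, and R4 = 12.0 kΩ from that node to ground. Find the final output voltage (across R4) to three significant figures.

V_out ≈ 13.0 V

Stage 2 presents R3+R4 = 12450 Ω as a load on stage 1's tap.
Stage 1's lower leg becomes R2‖(R3+R4) = 2970 Ω, so V_mid = 15.5 × 2970/3420 = 13.46 V.
Stage 2 is itself unloaded: V_out = V_mid × R4/(R3+R4) = 13.46 × 12000/12450 = 13.0 V.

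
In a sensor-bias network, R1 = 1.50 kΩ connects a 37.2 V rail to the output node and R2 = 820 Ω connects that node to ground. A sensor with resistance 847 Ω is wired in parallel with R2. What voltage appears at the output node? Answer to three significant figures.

V_out ≈ 8.09 V

The load sits in parallel with R2: R2‖R_L = (820 × 847) / (820 + 847) = 416.6 Ω.
V_out = 37.2 × 416.6 / (1500 + 416.6) = 37.2 × 416.6/1917 = 8.09 V.
(Unloaded it would have been 13.1 V.)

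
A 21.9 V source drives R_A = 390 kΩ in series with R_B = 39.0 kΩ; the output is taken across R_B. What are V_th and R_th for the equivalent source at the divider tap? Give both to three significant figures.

V_th is the open-circuit tap voltage: 21.9 × 39.0/(390 + 39.0) = 1.99 V.
With the supply zeroed, R_A and R_B appear in parallel from the tap: R_th = R_A‖R_B = (390 × 39.0)/429.0 = 35.5 kΩ.

V_th = 1.99 V, R_th = 35.5 kΩ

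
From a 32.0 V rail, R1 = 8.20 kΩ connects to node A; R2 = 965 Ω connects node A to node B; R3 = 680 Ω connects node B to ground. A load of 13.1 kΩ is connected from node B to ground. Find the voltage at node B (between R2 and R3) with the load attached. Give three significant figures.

V ≈ 2.11 V

At node B, R3 is in parallel with the load: R3‖R_L = 646.4 Ω.
Below node A the resistance is R2 + (R3‖R_L) = 1611 Ω, so V_A = 32.0 × 1611/9811 = 5.256 V.
Then V_B = V_A × (R3‖R_L)/(R2 + R3‖R_L) = 5.256 × 646.4/1611 = 2.11 V.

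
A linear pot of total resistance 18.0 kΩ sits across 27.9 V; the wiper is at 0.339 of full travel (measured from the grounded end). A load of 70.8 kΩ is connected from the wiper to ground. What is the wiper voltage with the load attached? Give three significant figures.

V ≈ 8.95 V

The wiper splits the pot into (1−α)R = 11.90 kΩ above and αR = 6.102 kΩ below.
Lower section ‖ load = 5.618 kΩ.
V_wiper = 27.9 × 5.618/(11.90 + 5.618) = 8.95 V.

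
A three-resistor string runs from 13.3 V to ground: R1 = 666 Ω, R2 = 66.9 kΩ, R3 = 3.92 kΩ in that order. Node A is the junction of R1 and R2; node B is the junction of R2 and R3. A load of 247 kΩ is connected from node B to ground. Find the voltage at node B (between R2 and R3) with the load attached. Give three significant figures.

V ≈ 0.719 V

At node B, R3 is in parallel with the load: R3‖R_L = 3859 Ω.
Below node A the resistance is R2 + (R3‖R_L) = 70760 Ω, so V_A = 13.3 × 70760/71420 = 13.18 V.
Then V_B = V_A × (R3‖R_L)/(R2 + R3‖R_L) = 13.18 × 3859/70760 = 0.719 V.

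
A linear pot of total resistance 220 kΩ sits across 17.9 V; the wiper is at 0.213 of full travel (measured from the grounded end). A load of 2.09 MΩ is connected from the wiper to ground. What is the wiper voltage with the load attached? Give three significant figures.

V ≈ 3.75 V

The wiper splits the pot into (1−α)R = 173.1 kΩ above and αR = 46.86 kΩ below.
Lower section ‖ load = 45.83 kΩ.
V_wiper = 17.9 × 45.83/(173.1 + 45.83) = 3.75 V.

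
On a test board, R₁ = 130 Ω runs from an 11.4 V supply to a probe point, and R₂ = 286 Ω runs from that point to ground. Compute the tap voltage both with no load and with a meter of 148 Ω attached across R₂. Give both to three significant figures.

Unloaded: 7.84 V; loaded: 4.89 V

Open-circuit: V = 11.4 × 286/(130 + 286) = 7.84 V.
With the load, R₂ becomes R₂‖R_L = 97.53 Ω, so V = 11.4 × 97.53/227.5 = 4.89 V.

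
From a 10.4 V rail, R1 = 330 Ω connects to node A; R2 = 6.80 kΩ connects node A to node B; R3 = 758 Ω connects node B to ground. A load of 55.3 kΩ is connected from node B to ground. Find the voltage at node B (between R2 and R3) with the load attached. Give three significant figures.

At node B, R3 is in parallel with the load: R3‖R_L = 747.8 Ω.
Below node A the resistance is R2 + (R3‖R_L) = 7548 Ω, so V_A = 10.4 × 7548/7878 = 9.964 V.
Then V_B = V_A × (R3‖R_L)/(R2 + R3‖R_L) = 9.964 × 747.8/7548 = 0.987 V.

V ≈ 0.987 V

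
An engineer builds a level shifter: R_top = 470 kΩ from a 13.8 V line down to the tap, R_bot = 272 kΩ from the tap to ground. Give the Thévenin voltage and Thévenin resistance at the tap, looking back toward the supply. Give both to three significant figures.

V_th = 5.06 V, R_th = 172 kΩ

V_th is the open-circuit tap voltage: 13.8 × 272/(470 + 272) = 5.06 V.
With the supply zeroed, R_top and R_bot appear in parallel from the tap: R_th = R_top‖R_bot = (470 × 272)/742.0 = 172 kΩ.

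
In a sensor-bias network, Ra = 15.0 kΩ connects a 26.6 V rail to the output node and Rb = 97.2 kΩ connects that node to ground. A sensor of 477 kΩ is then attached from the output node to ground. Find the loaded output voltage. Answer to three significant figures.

The load sits in parallel with Rb: Rb‖R_L = (97.2 × 477) / (97.2 + 477) = 80.75 kΩ.
V_out = 26.6 × 80.75 / (15.0 + 80.75) = 26.6 × 80.75/95.75 = 22.4 V.

V_out ≈ 22.4 V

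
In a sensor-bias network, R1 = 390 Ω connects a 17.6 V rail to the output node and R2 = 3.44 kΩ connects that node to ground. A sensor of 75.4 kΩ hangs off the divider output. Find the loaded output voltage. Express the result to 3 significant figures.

V_out ≈ 15.7 V

The load sits in parallel with R2: R2‖R_L = (3440 × 75400) / (3440 + 75400) = 3290 Ω.
V_out = 17.6 × 3290 / (390 + 3290) = 17.6 × 3290/3680 = 15.7 V.
(Unloaded it would have been 15.8 V.)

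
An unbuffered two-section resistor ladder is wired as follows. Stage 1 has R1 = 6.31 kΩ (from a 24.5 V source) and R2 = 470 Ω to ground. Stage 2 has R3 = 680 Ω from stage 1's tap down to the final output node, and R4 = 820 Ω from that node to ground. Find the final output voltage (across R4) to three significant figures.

Stage 2 presents R3+R4 = 1500 Ω as a load on stage 1's tap.
Stage 1's lower leg becomes R2‖(R3+R4) = 357.9 Ω, so V_mid = 24.5 × 357.9/6668 = 1.315 V.
Stage 2 is itself unloaded: V_out = V_mid × R4/(R3+R4) = 1.315 × 820/1500 = 0.719 V.

V_out ≈ 0.719 V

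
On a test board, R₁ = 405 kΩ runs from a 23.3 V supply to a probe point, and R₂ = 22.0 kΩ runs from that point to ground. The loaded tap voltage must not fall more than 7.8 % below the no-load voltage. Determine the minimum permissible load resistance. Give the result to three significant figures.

Output resistance R_th = R₁‖R₂ = (405 × 22.0)/427.0 = 20.87 kΩ.
The fractional drop is R_th/(R_th + R_L); requiring this ≤ 0.0780 gives R_L ≥ R_th(1/0.0780 − 1) = 20.87 × 11.82 = 247 kΩ.

R_L(min) ≈ 247 kΩ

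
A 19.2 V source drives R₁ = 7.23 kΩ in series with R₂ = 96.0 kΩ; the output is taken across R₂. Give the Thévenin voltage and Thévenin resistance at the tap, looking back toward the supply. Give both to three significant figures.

V_th is the open-circuit tap voltage: 19.2 × 96.0/(7.23 + 96.0) = 17.9 V.
With the supply zeroed, R₁ and R₂ appear in parallel from the tap: R_th = R₁‖R₂ = (7.23 × 96.0)/103.2 = 6.72 kΩ.

V_th = 17.9 V, R_th = 6.72 kΩ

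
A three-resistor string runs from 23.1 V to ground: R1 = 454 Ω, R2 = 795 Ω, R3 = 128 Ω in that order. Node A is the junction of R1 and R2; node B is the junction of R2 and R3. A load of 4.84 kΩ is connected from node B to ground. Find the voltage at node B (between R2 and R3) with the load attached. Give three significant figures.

At node B, R3 is in parallel with the load: R3‖R_L = 124.7 Ω.
Below node A the resistance is R2 + (R3‖R_L) = 919.7 Ω, so V_A = 23.1 × 919.7/1374 = 15.47 V.
Then V_B = V_A × (R3‖R_L)/(R2 + R3‖R_L) = 15.47 × 124.7/919.7 = 2.10 V.

V ≈ 2.10 V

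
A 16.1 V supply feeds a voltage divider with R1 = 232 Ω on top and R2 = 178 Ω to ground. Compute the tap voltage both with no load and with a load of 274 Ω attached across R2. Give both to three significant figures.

Open-circuit: V = 16.1 × 178/(232 + 178) = 6.99 V.
With the load, R2 becomes R2‖R_L = 107.9 Ω, so V = 16.1 × 107.9/339.9 = 5.11 V.

Unloaded: 6.99 V; loaded: 5.11 V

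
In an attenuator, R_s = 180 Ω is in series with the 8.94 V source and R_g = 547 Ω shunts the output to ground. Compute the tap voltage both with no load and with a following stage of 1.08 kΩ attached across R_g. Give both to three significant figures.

Unloaded: 6.73 V; loaded: 5.98 V

Open-circuit: V = 8.94 × 547/(180 + 547) = 6.73 V.
With the load, R_g becomes R_g‖R_L = 363.1 Ω, so V = 8.94 × 363.1/543.1 = 5.98 V.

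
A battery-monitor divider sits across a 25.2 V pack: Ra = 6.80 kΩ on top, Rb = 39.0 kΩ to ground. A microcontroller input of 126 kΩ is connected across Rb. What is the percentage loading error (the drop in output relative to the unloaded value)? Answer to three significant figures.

The divider's output (Thévenin) resistance is Ra‖Rb = 5.790 kΩ.
Fractional drop under load = R_th/(R_th + R_L) = 5.790 / (5.790 + 126) = 0.04394.
So the output falls by 4.39 %.

4.39 %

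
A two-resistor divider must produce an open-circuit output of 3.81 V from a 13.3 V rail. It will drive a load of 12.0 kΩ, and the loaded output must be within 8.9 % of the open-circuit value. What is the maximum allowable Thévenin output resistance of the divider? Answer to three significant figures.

R_th ≤ 1.17 kΩ

Loading drop = R_th/(R_th + R_L) ≤ 0.0890, so R_th ≤ R_L · ε/(1−ε) = 12.0 kΩ × 0.0890/0.9110 = 1.17 kΩ.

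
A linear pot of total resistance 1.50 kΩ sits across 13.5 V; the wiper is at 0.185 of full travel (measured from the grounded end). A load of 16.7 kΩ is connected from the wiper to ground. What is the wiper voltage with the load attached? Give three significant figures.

V ≈ 2.46 V

The wiper splits the pot into (1−α)R = 1222 Ω above and αR = 277.5 Ω below.
Lower section ‖ load = 273.0 Ω.
V_wiper = 13.5 × 273.0/(1222 + 273.0) = 2.46 V.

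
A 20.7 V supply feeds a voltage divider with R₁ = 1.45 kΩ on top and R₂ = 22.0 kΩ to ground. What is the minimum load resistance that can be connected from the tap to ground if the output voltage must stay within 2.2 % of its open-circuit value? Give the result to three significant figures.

Output resistance R_th = R₁‖R₂ = (1.45 × 22.0)/23.45 = 1.360 kΩ.
The fractional drop is R_th/(R_th + R_L); requiring this ≤ 0.0220 gives R_L ≥ R_th(1/0.0220 − 1) = 1.360 × 44.45 = 60.5 kΩ.

R_L(min) ≈ 60.5 kΩ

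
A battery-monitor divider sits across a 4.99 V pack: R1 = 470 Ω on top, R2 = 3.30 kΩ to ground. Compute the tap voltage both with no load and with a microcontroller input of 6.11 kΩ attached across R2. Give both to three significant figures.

Unloaded: 4.37 V; loaded: 4.09 V

Open-circuit: V = 4.99 × 3300/(470 + 3300) = 4.37 V.
With the load, R2 becomes R2‖R_L = 2143 Ω, so V = 4.99 × 2143/2613 = 4.09 V.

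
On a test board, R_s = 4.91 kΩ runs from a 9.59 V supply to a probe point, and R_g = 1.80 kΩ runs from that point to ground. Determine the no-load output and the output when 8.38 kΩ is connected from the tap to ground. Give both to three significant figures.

Open-circuit: V = 9.59 × 1.80/(4.91 + 1.80) = 2.57 V.
With the load, R_g becomes R_g‖R_L = 1.482 kΩ, so V = 9.59 × 1.482/6.392 = 2.22 V.

Unloaded: 2.57 V; loaded: 2.22 V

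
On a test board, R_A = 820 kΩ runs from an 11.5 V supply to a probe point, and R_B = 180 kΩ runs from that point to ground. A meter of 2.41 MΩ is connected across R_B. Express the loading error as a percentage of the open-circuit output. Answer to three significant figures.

The divider's output (Thévenin) resistance is R_A‖R_B = 147.6 kΩ.
Fractional drop under load = R_th/(R_th + R_L) = 147.6 / (147.6 + 2410) = 0.05771.
So the output falls by 5.77 %.

5.77 %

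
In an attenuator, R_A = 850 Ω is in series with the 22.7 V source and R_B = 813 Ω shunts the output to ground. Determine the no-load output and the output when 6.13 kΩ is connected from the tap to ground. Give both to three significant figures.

Unloaded: 11.1 V; loaded: 10.4 V

Open-circuit: V = 22.7 × 813/(850 + 813) = 11.1 V.
With the load, R_B becomes R_B‖R_L = 717.8 Ω, so V = 22.7 × 717.8/1568 = 10.4 V.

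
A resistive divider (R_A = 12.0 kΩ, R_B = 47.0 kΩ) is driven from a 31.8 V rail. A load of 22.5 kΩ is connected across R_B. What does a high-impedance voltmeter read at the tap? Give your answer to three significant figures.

The load sits in parallel with R_B: R_B‖R_L = (47.0 × 22.5) / (47.0 + 22.5) = 15.22 kΩ.
V_out = 31.8 × 15.22 / (12.0 + 15.22) = 31.8 × 15.22/27.22 = 17.8 V.

V_out ≈ 17.8 V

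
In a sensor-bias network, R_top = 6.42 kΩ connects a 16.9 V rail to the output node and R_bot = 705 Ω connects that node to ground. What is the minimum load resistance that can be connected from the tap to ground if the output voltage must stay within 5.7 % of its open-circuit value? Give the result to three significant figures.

Output resistance R_th = R_top‖R_bot = (6420 × 705)/7125 = 635.2 Ω.
The fractional drop is R_th/(R_th + R_L); requiring this ≤ 0.0570 gives R_L ≥ R_th(1/0.0570 − 1) = 635.2 × 16.54 = 10.5 kΩ.

R_L(min) ≈ 10.5 kΩ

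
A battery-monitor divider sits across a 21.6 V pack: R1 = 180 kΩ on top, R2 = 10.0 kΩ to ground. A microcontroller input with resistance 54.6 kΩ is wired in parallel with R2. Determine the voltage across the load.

The load sits in parallel with R2: R2‖R_L = (10.0 × 54.6) / (10.0 + 54.6) = 8.452 kΩ.
V_out = 21.6 × 8.452 / (180 + 8.452) = 21.6 × 8.452/188.5 = 0.969 V.

V_out ≈ 0.969 V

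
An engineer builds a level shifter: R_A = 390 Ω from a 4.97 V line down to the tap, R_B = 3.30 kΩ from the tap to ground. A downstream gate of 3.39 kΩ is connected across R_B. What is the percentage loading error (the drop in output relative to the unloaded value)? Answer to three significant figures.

9.33 %

The divider's output (Thévenin) resistance is R_A‖R_B = 348.8 Ω.
Fractional drop under load = R_th/(R_th + R_L) = 348.8 / (348.8 + 3390) = 0.09329.
So the output falls by 9.33 %.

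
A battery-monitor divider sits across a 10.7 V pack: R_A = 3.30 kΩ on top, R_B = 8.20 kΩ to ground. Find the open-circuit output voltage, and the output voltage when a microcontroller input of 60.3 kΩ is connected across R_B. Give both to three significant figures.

Unloaded: 7.63 V; loaded: 7.34 V

Open-circuit: V = 10.7 × 8.20/(3.30 + 8.20) = 7.63 V.
With the load, R_B becomes R_B‖R_L = 7.218 kΩ, so V = 10.7 × 7.218/10.52 = 7.34 V.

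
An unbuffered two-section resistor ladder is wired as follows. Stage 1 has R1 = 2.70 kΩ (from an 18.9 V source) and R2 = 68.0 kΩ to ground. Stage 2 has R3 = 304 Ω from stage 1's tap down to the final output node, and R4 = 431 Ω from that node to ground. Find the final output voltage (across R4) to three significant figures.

V_out ≈ 2.35 V

Stage 2 presents R3+R4 = 735.0 Ω as a load on stage 1's tap.
Stage 1's lower leg becomes R2‖(R3+R4) = 727.1 Ω, so V_mid = 18.9 × 727.1/3427 = 4.010 V.
Stage 2 is itself unloaded: V_out = V_mid × R4/(R3+R4) = 4.010 × 431/735.0 = 2.35 V.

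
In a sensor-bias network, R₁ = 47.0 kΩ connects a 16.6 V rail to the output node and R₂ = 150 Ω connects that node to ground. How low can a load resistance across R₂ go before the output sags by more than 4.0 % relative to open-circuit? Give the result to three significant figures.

R_L(min) ≈ 3.59 kΩ

Output resistance R_th = R₁‖R₂ = (47000 × 150)/47150 = 149.5 Ω.
The fractional drop is R_th/(R_th + R_L); requiring this ≤ 0.0400 gives R_L ≥ R_th(1/0.0400 − 1) = 149.5 × 24.00 = 3.59 kΩ.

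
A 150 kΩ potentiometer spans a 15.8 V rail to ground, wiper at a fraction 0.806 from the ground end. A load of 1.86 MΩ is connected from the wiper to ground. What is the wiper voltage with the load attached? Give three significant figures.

V ≈ 12.6 V

The wiper splits the pot into (1−α)R = 29.10 kΩ above and αR = 120.9 kΩ below.
Lower section ‖ load = 113.5 kΩ.
V_wiper = 15.8 × 113.5/(29.10 + 113.5) = 12.6 V.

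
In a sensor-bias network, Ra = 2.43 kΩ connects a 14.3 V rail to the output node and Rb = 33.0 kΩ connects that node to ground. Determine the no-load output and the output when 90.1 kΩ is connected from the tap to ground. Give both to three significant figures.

Open-circuit: V = 14.3 × 33.0/(2.43 + 33.0) = 13.3 V.
With the load, Rb becomes Rb‖R_L = 24.15 kΩ, so V = 14.3 × 24.15/26.58 = 13.0 V.

Unloaded: 13.3 V; loaded: 13.0 V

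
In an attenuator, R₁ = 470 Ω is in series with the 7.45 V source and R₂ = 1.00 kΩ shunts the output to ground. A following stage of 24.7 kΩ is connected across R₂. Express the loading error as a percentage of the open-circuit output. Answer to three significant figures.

The divider's output (Thévenin) resistance is R₁‖R₂ = 319.7 Ω.
Fractional drop under load = R_th/(R_th + R_L) = 319.7 / (319.7 + 24700) = 0.01278.
So the output falls by 1.28 %.

1.28 %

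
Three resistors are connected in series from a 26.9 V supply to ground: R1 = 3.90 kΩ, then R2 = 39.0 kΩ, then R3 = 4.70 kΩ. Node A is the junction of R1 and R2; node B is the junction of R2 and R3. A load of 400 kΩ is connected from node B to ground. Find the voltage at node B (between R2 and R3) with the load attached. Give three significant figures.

At node B, R3 is in parallel with the load: R3‖R_L = 4.645 kΩ.
Below node A the resistance is R2 + (R3‖R_L) = 43.65 kΩ, so V_A = 26.9 × 43.65/47.55 = 24.69 V.
Then V_B = V_A × (R3‖R_L)/(R2 + R3‖R_L) = 24.69 × 4.645/43.65 = 2.63 V.

V ≈ 2.63 V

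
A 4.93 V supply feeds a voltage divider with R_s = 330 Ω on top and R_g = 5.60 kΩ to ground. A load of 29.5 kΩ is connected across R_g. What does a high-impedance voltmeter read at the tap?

The load sits in parallel with R_g: R_g‖R_L = (5600 × 29500) / (5600 + 29500) = 4707 Ω.
V_out = 4.93 × 4707 / (330 + 4707) = 4.93 × 4707/5037 = 4.61 V.

V_out ≈ 4.61 V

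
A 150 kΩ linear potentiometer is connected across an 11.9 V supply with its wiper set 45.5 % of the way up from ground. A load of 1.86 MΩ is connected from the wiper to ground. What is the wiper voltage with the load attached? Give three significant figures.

V ≈ 5.31 V

The wiper splits the pot into (1−α)R = 81.75 kΩ above and αR = 68.25 kΩ below.
Lower section ‖ load = 65.83 kΩ.
V_wiper = 11.9 × 65.83/(81.75 + 65.83) = 5.31 V.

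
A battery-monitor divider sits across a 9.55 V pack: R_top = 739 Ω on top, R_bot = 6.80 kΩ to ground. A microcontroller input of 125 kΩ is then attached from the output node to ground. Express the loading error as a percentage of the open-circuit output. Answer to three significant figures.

The divider's output (Thévenin) resistance is R_top‖R_bot = 666.6 Ω.
Fractional drop under load = R_th/(R_th + R_L) = 666.6 / (666.6 + 125000) = 0.005304.
So the output falls by 0.530 %.

0.530 %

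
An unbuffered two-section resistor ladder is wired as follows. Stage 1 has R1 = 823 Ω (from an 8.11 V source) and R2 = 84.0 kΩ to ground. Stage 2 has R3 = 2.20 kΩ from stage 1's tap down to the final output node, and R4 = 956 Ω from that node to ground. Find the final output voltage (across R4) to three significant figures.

Stage 2 presents R3+R4 = 3156 Ω as a load on stage 1's tap.
Stage 1's lower leg becomes R2‖(R3+R4) = 3042 Ω, so V_mid = 8.11 × 3042/3865 = 6.383 V.
Stage 2 is itself unloaded: V_out = V_mid × R4/(R3+R4) = 6.383 × 956/3156 = 1.93 V.

V_out ≈ 1.93 V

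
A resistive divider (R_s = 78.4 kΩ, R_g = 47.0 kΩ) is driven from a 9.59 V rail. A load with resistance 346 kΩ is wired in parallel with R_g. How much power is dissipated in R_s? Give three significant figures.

Total resistance from the source is R_s + (R_g‖R_L) = 119.8 kΩ, so I = 9.59/119.8 kΩ = 0.08006 mA.
P = I²·R_s = (0.08006 mA)² × 78.4 kΩ = 0.503 mW.

P ≈ 0.503 mW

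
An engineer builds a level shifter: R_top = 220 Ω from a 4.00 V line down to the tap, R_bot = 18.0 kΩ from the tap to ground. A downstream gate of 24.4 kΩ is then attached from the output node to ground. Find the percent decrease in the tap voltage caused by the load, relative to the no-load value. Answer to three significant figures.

0.883 %

The divider's output (Thévenin) resistance is R_top‖R_bot = 217.3 Ω.
Fractional drop under load = R_th/(R_th + R_L) = 217.3 / (217.3 + 24400) = 0.008829.
So the output falls by 0.883 %.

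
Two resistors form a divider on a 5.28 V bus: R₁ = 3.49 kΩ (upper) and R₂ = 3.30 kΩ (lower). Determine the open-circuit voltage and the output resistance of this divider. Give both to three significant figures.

V_th is the open-circuit tap voltage: 5.28 × 3.30/(3.49 + 3.30) = 2.57 V.
With the supply zeroed, R₁ and R₂ appear in parallel from the tap: R_th = R₁‖R₂ = (3.49 × 3.30)/6.790 = 1.70 kΩ.

V_th = 2.57 V, R_th = 1.70 kΩ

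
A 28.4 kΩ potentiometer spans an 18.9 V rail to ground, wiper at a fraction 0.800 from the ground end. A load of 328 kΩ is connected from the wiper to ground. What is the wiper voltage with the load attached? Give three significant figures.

The wiper splits the pot into (1−α)R = 5.680 kΩ above and αR = 22.72 kΩ below.
Lower section ‖ load = 21.25 kΩ.
V_wiper = 18.9 × 21.25/(5.680 + 21.25) = 14.9 V.

V ≈ 14.9 V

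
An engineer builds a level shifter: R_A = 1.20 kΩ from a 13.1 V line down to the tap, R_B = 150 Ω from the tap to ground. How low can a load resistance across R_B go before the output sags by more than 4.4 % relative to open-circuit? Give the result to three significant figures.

Output resistance R_th = R_A‖R_B = (1200 × 150)/1350 = 133.3 Ω.
The fractional drop is R_th/(R_th + R_L); requiring this ≤ 0.0440 gives R_L ≥ R_th(1/0.0440 − 1) = 133.3 × 21.73 = 2.90 kΩ.

R_L(min) ≈ 2.90 kΩ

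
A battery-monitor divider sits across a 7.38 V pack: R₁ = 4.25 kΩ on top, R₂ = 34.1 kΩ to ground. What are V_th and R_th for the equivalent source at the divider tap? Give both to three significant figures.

V_th = 6.56 V, R_th = 3.78 kΩ

V_th is the open-circuit tap voltage: 7.38 × 34.1/(4.25 + 34.1) = 6.56 V.
With the supply zeroed, R₁ and R₂ appear in parallel from the tap: R_th = R₁‖R₂ = (4.25 × 34.1)/38.35 = 3.78 kΩ.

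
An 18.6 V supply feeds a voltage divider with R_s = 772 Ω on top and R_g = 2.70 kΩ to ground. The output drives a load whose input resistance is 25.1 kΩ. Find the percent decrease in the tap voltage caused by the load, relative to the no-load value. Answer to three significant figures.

2.34 %

The divider's output (Thévenin) resistance is R_s‖R_g = 600.3 Ω.
Fractional drop under load = R_th/(R_th + R_L) = 600.3 / (600.3 + 25100) = 0.02336.
So the output falls by 2.34 %.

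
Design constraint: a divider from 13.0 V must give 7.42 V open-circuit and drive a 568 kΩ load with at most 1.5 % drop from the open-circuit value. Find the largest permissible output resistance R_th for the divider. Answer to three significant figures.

R_th ≤ 8.65 kΩ

Loading drop = R_th/(R_th + R_L) ≤ 0.0150, so R_th ≤ R_L · ε/(1−ε) = 568 kΩ × 0.0150/0.9850 = 8.65 kΩ.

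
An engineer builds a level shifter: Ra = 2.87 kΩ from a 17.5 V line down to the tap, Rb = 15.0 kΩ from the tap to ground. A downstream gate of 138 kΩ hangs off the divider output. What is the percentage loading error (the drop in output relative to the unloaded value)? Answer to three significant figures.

The divider's output (Thévenin) resistance is Ra‖Rb = 2.409 kΩ.
Fractional drop under load = R_th/(R_th + R_L) = 2.409 / (2.409 + 138) = 0.01716.
So the output falls by 1.72 %.

1.72 %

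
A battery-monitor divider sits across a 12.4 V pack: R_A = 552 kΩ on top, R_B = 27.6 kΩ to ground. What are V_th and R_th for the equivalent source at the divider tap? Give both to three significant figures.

V_th is the open-circuit tap voltage: 12.4 × 27.6/(552 + 27.6) = 0.590 V.
With the supply zeroed, R_A and R_B appear in parallel from the tap: R_th = R_A‖R_B = (552 × 27.6)/579.6 = 26.3 kΩ.

V_th = 0.590 V, R_th = 26.3 kΩ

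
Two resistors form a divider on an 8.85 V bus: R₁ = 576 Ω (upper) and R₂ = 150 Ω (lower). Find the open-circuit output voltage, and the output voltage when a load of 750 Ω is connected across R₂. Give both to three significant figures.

Open-circuit: V = 8.85 × 150/(576 + 150) = 1.83 V.
With the load, R₂ becomes R₂‖R_L = 125.0 Ω, so V = 8.85 × 125.0/701.0 = 1.58 V.

Unloaded: 1.83 V; loaded: 1.58 V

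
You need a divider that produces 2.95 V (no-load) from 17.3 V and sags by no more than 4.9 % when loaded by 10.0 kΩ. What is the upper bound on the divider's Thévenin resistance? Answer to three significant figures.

R_th ≤ 515 Ω

Loading drop = R_th/(R_th + R_L) ≤ 0.0490, so R_th ≤ R_L · ε/(1−ε) = 10.0 kΩ × 0.0490/0.9510 = 515 Ω.
(Any R1, R2 with R2/(R1+R2) = 0.171 and R1‖R2 ≤ 515 Ω will meet the spec.)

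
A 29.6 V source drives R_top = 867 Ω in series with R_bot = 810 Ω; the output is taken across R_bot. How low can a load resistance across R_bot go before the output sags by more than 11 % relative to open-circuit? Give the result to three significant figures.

Output resistance R_th = R_top‖R_bot = (867 × 810)/1677 = 418.8 Ω.
The fractional drop is R_th/(R_th + R_L); requiring this ≤ 0.110 gives R_L ≥ R_th(1/0.110 − 1) = 418.8 × 8.091 = 3.39 kΩ.

R_L(min) ≈ 3.39 kΩ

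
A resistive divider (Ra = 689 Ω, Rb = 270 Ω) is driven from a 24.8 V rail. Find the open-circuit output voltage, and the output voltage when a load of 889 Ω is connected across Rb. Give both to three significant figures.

Unloaded: 6.98 V; loaded: 5.73 V

Open-circuit: V = 24.8 × 270/(689 + 270) = 6.98 V.
With the load, Rb becomes Rb‖R_L = 207.1 Ω, so V = 24.8 × 207.1/896.1 = 5.73 V.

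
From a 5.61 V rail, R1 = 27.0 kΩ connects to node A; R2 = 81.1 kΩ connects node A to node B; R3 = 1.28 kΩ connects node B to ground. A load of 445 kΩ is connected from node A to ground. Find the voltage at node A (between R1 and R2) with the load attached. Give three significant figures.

Below node A the series string R2+R3 = 82.38 kΩ sits in parallel with the 445 kΩ load: 69.51 kΩ.
V_A = 5.61 × 69.51/(27.0 + 69.51) = 4.04 V.

V ≈ 4.04 V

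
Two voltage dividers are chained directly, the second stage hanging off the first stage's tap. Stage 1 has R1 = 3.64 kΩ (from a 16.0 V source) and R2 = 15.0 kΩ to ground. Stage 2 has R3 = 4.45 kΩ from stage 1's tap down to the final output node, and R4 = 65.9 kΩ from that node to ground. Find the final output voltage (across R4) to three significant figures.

V_out ≈ 11.6 V

Stage 2 presents R3+R4 = 70.35 kΩ as a load on stage 1's tap.
Stage 1's lower leg becomes R2‖(R3+R4) = 12.36 kΩ, so V_mid = 16.0 × 12.36/16.00 = 12.36 V.
Stage 2 is itself unloaded: V_out = V_mid × R4/(R3+R4) = 12.36 × 65.9/70.35 = 11.6 V.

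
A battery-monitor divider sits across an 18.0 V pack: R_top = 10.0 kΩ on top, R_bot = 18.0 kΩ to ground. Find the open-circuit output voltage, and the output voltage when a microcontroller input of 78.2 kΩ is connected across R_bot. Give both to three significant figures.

Open-circuit: V = 18.0 × 18.0/(10.0 + 18.0) = 11.6 V.
With the load, R_bot becomes R_bot‖R_L = 14.63 kΩ, so V = 18.0 × 14.63/24.63 = 10.7 V.

Unloaded: 11.6 V; loaded: 10.7 V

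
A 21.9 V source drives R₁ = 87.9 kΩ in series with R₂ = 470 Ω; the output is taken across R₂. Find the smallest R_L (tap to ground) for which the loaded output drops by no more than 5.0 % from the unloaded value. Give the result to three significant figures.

Output resistance R_th = R₁‖R₂ = (87900 × 470)/88370 = 467.5 Ω.
The fractional drop is R_th/(R_th + R_L); requiring this ≤ 0.0500 gives R_L ≥ R_th(1/0.0500 − 1) = 467.5 × 19.00 = 8.88 kΩ.

R_L(min) ≈ 8.88 kΩ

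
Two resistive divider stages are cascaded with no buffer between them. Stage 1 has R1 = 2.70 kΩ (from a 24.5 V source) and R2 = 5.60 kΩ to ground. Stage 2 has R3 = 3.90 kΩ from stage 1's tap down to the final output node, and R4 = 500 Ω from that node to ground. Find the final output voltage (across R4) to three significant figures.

Stage 2 presents R3+R4 = 4400 Ω as a load on stage 1's tap.
Stage 1's lower leg becomes R2‖(R3+R4) = 2464 Ω, so V_mid = 24.5 × 2464/5164 = 11.69 V.
Stage 2 is itself unloaded: V_out = V_mid × R4/(R3+R4) = 11.69 × 500/4400 = 1.33 V.

V_out ≈ 1.33 V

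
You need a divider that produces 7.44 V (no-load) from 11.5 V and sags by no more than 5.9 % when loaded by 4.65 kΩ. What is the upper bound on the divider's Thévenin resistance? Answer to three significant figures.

R_th ≤ 292 Ω

Loading drop = R_th/(R_th + R_L) ≤ 0.0590, so R_th ≤ R_L · ε/(1−ε) = 4.65 kΩ × 0.0590/0.9410 = 292 Ω.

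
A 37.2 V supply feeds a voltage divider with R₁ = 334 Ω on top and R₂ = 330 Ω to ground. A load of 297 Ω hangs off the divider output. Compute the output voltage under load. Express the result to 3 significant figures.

V_out ≈ 11.9 V

The load sits in parallel with R₂: R₂‖R_L = (330 × 297) / (330 + 297) = 156.3 Ω.
V_out = 37.2 × 156.3 / (334 + 156.3) = 37.2 × 156.3/490.3 = 11.9 V.
(Unloaded it would have been 18.5 V.)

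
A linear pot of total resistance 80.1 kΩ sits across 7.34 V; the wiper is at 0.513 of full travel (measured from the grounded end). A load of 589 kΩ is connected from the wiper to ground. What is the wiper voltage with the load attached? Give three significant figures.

The wiper splits the pot into (1−α)R = 39.01 kΩ above and αR = 41.09 kΩ below.
Lower section ‖ load = 38.41 kΩ.
V_wiper = 7.34 × 38.41/(39.01 + 38.41) = 3.64 V.

V ≈ 3.64 V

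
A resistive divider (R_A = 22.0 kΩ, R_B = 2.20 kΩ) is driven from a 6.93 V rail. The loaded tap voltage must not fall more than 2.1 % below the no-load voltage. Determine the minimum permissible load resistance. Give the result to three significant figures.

Output resistance R_th = R_A‖R_B = (22.0 × 2.20)/24.20 = 2.000 kΩ.
The fractional drop is R_th/(R_th + R_L); requiring this ≤ 0.0210 gives R_L ≥ R_th(1/0.0210 − 1) = 2.000 × 46.62 = 93.2 kΩ.

R_L(min) ≈ 93.2 kΩ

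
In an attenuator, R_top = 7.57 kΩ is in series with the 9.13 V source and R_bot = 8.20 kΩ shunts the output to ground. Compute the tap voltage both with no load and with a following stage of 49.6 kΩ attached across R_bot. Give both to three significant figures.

Unloaded: 4.75 V; loaded: 4.40 V

Open-circuit: V = 9.13 × 8.20/(7.57 + 8.20) = 4.75 V.
With the load, R_bot becomes R_bot‖R_L = 7.037 kΩ, so V = 9.13 × 7.037/14.61 = 4.40 V.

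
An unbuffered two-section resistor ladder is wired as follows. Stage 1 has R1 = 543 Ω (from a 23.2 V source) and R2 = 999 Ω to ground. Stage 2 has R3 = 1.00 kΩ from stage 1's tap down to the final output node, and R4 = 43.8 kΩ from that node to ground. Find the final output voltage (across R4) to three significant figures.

V_out ≈ 14.6 V

Stage 2 presents R3+R4 = 44800 Ω as a load on stage 1's tap.
Stage 1's lower leg becomes R2‖(R3+R4) = 977.2 Ω, so V_mid = 23.2 × 977.2/1520 = 14.91 V.
Stage 2 is itself unloaded: V_out = V_mid × R4/(R3+R4) = 14.91 × 43800/44800 = 14.6 V.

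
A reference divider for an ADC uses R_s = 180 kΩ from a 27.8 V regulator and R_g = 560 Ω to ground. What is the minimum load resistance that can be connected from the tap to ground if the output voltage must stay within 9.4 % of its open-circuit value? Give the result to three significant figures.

Output resistance R_th = R_s‖R_g = (180000 × 560)/180600 = 558.3 Ω.
The fractional drop is R_th/(R_th + R_L); requiring this ≤ 0.0940 gives R_L ≥ R_th(1/0.0940 − 1) = 558.3 × 9.638 = 5.38 kΩ.

R_L(min) ≈ 5.38 kΩ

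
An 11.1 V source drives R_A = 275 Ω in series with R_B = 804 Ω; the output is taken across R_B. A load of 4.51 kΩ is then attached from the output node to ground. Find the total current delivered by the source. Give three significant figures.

I ≈ 11.6 mA

R_B‖R_L = 682.4 Ω, so the source sees R_A + R_B‖R_L = 957.4 Ω.
I = 11.1 V / 957.4 Ω = 11.6 mA.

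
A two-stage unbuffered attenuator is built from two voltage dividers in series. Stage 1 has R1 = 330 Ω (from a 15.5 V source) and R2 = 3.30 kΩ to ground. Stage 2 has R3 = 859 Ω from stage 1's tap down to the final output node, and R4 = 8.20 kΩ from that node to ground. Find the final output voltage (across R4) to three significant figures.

V_out ≈ 12.3 V

Stage 2 presents R3+R4 = 9059 Ω as a load on stage 1's tap.
Stage 1's lower leg becomes R2‖(R3+R4) = 2419 Ω, so V_mid = 15.5 × 2419/2749 = 13.64 V.
Stage 2 is itself unloaded: V_out = V_mid × R4/(R3+R4) = 13.64 × 8200/9059 = 12.3 V.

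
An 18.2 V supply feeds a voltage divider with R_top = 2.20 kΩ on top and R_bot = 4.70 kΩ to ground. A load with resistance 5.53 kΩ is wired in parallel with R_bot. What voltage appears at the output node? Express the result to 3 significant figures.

V_out ≈ 9.75 V

The load sits in parallel with R_bot: R_bot‖R_L = (4.70 × 5.53) / (4.70 + 5.53) = 2.541 kΩ.
V_out = 18.2 × 2.541 / (2.20 + 2.541) = 18.2 × 2.541/4.741 = 9.75 V.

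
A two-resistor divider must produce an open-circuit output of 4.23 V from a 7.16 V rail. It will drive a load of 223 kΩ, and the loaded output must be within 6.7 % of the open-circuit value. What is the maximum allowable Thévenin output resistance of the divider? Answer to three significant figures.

R_th ≤ 16.0 kΩ

Loading drop = R_th/(R_th + R_L) ≤ 0.0670, so R_th ≤ R_L · ε/(1−ε) = 223 kΩ × 0.0670/0.9330 = 16.0 kΩ.
(Any R1, R2 with R2/(R1+R2) = 0.591 and R1‖R2 ≤ 16.0 kΩ will meet the spec.)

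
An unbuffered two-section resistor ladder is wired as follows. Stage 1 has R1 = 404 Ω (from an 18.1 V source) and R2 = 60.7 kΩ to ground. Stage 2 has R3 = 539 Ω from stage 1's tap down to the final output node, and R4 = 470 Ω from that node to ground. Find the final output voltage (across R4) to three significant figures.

Stage 2 presents R3+R4 = 1009 Ω as a load on stage 1's tap.
Stage 1's lower leg becomes R2‖(R3+R4) = 992.5 Ω, so V_mid = 18.1 × 992.5/1397 = 12.86 V.
Stage 2 is itself unloaded: V_out = V_mid × R4/(R3+R4) = 12.86 × 470/1009 = 5.99 V.

V_out ≈ 5.99 V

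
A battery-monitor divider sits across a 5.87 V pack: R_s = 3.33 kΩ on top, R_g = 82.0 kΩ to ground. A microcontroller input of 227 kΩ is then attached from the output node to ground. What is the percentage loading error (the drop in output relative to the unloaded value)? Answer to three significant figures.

The divider's output (Thévenin) resistance is R_s‖R_g = 3.200 kΩ.
Fractional drop under load = R_th/(R_th + R_L) = 3.200 / (3.200 + 227) = 0.01390.
So the output falls by 1.39 %.

1.39 %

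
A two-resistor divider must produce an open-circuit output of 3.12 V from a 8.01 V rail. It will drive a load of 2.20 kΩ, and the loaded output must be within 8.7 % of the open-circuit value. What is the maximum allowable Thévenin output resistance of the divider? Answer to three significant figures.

R_th ≤ 210 Ω

Loading drop = R_th/(R_th + R_L) ≤ 0.0870, so R_th ≤ R_L · ε/(1−ε) = 2.20 kΩ × 0.0870/0.9130 = 210 Ω.
(Any R1, R2 with R2/(R1+R2) = 0.390 and R1‖R2 ≤ 210 Ω will meet the spec.)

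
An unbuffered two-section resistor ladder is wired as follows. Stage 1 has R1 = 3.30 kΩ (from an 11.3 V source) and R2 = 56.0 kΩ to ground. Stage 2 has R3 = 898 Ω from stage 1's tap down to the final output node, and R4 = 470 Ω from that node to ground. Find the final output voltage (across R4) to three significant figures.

V_out ≈ 1.12 V

Stage 2 presents R3+R4 = 1368 Ω as a load on stage 1's tap.
Stage 1's lower leg becomes R2‖(R3+R4) = 1335 Ω, so V_mid = 11.3 × 1335/4635 = 3.255 V.
Stage 2 is itself unloaded: V_out = V_mid × R4/(R3+R4) = 3.255 × 470/1368 = 1.12 V.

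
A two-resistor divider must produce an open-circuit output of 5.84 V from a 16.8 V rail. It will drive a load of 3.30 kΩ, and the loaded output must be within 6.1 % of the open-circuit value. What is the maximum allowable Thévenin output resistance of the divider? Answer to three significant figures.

Loading drop = R_th/(R_th + R_L) ≤ 0.0610, so R_th ≤ R_L · ε/(1−ε) = 3.30 kΩ × 0.0610/0.9390 = 214 Ω.

R_th ≤ 214 Ω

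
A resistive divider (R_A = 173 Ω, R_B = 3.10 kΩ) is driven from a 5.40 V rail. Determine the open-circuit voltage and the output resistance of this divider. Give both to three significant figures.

V_th is the open-circuit tap voltage: 5.40 × 3100/(173 + 3100) = 5.11 V.
With the supply zeroed, R_A and R_B appear in parallel from the tap: R_th = R_A‖R_B = (173 × 3100)/3273 = 164 Ω.

V_th = 5.11 V, R_th = 164 Ω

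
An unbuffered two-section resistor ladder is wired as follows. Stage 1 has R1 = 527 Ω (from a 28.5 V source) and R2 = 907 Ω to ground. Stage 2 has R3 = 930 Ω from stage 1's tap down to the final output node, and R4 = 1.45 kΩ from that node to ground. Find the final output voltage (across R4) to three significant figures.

V_out ≈ 9.63 V

Stage 2 presents R3+R4 = 2380 Ω as a load on stage 1's tap.
Stage 1's lower leg becomes R2‖(R3+R4) = 656.7 Ω, so V_mid = 28.5 × 656.7/1184 = 15.81 V.
Stage 2 is itself unloaded: V_out = V_mid × R4/(R3+R4) = 15.81 × 1450/2380 = 9.63 V.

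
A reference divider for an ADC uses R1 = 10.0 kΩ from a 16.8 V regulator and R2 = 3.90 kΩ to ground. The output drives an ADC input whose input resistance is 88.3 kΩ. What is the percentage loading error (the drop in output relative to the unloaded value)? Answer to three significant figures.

3.08 %

The divider's output (Thévenin) resistance is R1‖R2 = 2.806 kΩ.
Fractional drop under load = R_th/(R_th + R_L) = 2.806 / (2.806 + 88.3) = 0.03080.
So the output falls by 3.08 %.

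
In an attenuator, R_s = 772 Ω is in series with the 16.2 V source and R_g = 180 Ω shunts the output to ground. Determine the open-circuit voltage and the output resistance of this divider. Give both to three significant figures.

V_th = 3.06 V, R_th = 146 Ω

V_th is the open-circuit tap voltage: 16.2 × 180/(772 + 180) = 3.06 V.
With the supply zeroed, R_s and R_g appear in parallel from the tap: R_th = R_s‖R_g = (772 × 180)/952.0 = 146 Ω.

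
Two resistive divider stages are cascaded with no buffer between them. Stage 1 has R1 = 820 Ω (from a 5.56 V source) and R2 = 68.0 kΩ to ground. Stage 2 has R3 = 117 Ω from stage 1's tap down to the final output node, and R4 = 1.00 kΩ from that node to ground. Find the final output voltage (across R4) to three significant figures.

V_out ≈ 2.85 V

Stage 2 presents R3+R4 = 1117 Ω as a load on stage 1's tap.
Stage 1's lower leg becomes R2‖(R3+R4) = 1099 Ω, so V_mid = 5.56 × 1099/1919 = 3.184 V.
Stage 2 is itself unloaded: V_out = V_mid × R4/(R3+R4) = 3.184 × 1000/1117 = 2.85 V.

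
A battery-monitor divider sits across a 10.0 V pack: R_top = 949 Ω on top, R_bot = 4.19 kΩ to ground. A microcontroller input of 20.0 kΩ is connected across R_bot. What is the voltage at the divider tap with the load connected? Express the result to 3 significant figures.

V_out ≈ 7.85 V

The load sits in parallel with R_bot: R_bot‖R_L = (4190 × 20000) / (4190 + 20000) = 3464 Ω.
V_out = 10.0 × 3464 / (949 + 3464) = 10.0 × 3464/4413 = 7.85 V.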